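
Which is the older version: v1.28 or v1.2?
v1.2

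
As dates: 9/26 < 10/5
True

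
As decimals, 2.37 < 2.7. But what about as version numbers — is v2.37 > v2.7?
True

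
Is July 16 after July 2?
Yes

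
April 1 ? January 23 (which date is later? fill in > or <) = >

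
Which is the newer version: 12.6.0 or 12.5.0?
12.6.0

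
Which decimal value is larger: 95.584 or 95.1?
95.584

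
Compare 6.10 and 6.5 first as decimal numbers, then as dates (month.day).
As decimals: 6.10 < 6.5. As dates: 6/10 is later than 6/5 (day 10 > day 5).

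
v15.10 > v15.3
True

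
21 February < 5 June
True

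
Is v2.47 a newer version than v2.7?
Yes. Version numbers are compared segment by segment as integers, not as decimals: minor version 47 > 7, so v2.47 > v2.7 (even though the decimal 2.47 < 2.7).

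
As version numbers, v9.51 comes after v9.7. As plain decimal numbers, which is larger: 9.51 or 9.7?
9.7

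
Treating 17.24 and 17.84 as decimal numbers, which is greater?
17.84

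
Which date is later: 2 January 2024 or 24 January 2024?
24 January 2024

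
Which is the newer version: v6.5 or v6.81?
v6.81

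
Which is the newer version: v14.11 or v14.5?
v14.11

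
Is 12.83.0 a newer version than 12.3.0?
Yes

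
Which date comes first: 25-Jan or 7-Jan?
7-Jan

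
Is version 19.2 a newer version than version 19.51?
No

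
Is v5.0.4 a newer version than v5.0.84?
No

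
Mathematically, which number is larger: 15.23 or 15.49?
15.49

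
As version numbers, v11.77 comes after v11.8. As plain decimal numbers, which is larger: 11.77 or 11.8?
11.8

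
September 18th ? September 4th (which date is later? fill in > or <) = >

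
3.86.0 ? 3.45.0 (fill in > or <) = >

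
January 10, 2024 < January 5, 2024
False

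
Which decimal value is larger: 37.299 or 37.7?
37.7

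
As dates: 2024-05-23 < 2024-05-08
False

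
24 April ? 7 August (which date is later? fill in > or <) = <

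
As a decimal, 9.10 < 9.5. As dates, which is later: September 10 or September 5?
September 10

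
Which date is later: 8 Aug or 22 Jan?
8 Aug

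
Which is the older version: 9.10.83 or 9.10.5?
9.10.5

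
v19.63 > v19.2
True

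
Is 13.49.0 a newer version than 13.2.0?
Yes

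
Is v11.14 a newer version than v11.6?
Yes. Version numbers are compared segment by segment as integers, not as decimals: minor version 14 > 6, so v11.14 > v11.6 (even though the decimal 11.14 < 11.6).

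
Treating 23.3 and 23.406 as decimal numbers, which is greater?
23.406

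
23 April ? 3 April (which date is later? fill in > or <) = >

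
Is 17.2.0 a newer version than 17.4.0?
No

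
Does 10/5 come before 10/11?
Yes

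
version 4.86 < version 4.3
False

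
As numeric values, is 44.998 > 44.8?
True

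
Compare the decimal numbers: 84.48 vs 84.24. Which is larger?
84.48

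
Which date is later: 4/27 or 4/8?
4/27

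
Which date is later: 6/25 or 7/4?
7/4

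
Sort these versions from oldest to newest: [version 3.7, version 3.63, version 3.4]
[version 3.4, version 3.7, version 3.63]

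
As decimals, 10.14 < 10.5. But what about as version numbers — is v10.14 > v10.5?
True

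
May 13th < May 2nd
False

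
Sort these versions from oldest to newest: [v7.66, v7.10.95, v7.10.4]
[v7.10.4, v7.10.95, v7.66]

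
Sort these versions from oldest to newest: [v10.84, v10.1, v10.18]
[v10.1, v10.18, v10.84]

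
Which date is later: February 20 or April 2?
April 2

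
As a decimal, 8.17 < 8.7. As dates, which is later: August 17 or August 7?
August 17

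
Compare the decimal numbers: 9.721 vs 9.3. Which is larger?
9.721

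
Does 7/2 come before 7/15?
Yes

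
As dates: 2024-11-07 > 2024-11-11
False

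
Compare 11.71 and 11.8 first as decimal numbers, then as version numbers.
As decimals: 11.71 < 11.8. As versions: v11.71 > v11.8 (minor version 71 > 8).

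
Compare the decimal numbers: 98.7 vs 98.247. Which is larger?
98.7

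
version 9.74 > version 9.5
True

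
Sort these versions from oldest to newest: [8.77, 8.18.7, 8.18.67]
[8.18.7, 8.18.67, 8.77]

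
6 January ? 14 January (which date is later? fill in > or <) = <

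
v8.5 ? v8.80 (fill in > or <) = <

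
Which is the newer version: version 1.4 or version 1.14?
version 1.14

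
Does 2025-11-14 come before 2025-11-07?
No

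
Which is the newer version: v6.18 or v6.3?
v6.18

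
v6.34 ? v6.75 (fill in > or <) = <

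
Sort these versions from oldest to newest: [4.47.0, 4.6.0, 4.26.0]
[4.6.0, 4.26.0, 4.47.0]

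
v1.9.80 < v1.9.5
False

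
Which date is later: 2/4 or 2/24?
2/24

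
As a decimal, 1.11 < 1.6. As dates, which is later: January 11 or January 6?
January 11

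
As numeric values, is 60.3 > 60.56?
False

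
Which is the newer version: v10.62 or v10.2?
v10.62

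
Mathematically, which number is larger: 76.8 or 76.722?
76.8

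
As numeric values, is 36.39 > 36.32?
True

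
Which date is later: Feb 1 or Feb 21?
Feb 21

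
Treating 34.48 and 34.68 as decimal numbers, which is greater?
34.68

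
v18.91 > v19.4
False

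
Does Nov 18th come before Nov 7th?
No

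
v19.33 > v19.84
False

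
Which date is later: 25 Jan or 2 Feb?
2 Feb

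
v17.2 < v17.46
True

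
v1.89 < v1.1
False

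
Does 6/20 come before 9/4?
Yes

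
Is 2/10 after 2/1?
Yes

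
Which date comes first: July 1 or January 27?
January 27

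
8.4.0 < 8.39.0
True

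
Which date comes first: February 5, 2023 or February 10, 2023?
February 5, 2023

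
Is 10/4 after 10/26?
No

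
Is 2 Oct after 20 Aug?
Yes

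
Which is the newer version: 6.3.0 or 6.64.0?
6.64.0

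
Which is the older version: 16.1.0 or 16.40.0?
16.1.0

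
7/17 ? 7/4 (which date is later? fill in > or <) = >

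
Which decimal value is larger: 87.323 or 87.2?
87.323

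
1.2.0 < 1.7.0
True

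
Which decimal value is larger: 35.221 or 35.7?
35.7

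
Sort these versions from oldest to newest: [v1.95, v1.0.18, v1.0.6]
[v1.0.6, v1.0.18, v1.95]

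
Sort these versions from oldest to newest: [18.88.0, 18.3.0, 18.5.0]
[18.3.0, 18.5.0, 18.88.0]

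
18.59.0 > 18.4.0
True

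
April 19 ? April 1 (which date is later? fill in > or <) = >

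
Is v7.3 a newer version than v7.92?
No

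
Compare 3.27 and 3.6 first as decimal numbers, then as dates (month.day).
As decimals: 3.27 < 3.6. As dates: 3/27 is later than 3/6 (day 27 > day 6).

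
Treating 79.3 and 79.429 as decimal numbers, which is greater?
79.429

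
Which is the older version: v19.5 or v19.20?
v19.5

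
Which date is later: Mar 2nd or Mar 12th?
Mar 12th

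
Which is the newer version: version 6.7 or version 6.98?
version 6.98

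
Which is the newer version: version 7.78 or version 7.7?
version 7.78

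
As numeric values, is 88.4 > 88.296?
True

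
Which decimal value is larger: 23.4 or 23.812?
23.812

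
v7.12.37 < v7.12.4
False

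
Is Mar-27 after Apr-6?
No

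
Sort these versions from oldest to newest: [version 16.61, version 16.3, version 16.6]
[version 16.3, version 16.6, version 16.61]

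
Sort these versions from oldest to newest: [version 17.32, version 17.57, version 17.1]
[version 17.1, version 17.32, version 17.57]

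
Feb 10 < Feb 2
False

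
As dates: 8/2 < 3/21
False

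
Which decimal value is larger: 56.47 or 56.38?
56.47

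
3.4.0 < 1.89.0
False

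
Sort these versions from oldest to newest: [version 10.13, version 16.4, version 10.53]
[version 10.13, version 10.53, version 16.4]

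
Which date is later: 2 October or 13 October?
13 October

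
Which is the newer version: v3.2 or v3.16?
v3.16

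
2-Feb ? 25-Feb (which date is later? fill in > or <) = <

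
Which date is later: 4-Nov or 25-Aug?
4-Nov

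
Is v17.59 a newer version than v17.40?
Yes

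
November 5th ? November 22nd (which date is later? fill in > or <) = <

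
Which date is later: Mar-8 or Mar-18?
Mar-18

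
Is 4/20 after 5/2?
No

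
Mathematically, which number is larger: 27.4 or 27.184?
27.4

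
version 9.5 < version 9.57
True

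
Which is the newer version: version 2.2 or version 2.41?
version 2.41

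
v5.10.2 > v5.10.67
False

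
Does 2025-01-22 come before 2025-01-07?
No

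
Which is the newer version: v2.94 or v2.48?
v2.94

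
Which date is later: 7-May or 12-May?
12-May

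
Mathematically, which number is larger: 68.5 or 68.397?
68.5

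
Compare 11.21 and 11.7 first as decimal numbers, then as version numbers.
As decimals: 11.21 < 11.7. As versions: v11.21 > v11.7 (minor version 21 > 7).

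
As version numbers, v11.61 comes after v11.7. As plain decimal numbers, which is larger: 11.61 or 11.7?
11.7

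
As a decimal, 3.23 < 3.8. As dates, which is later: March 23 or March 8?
March 23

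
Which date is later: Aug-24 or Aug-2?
Aug-24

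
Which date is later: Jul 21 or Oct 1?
Oct 1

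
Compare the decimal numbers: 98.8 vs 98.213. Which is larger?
98.8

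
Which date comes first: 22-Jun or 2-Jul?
22-Jun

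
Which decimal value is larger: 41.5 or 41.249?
41.5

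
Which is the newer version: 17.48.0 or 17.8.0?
17.48.0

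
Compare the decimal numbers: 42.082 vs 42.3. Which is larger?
42.3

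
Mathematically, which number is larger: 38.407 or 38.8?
38.8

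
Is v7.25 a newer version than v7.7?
Yes. Version numbers are compared segment by segment as integers, not as decimals: minor version 25 > 7, so v7.25 > v7.7 (even though the decimal 7.25 < 7.7).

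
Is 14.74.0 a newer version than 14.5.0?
Yes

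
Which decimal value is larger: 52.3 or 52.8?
52.8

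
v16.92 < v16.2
False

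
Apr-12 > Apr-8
True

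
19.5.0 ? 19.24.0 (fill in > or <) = <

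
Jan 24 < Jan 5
False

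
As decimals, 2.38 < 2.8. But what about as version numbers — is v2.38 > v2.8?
True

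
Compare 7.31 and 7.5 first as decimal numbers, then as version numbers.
As decimals: 7.31 < 7.5. As versions: v7.31 > v7.5 (minor version 31 > 5).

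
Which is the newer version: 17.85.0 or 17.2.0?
17.85.0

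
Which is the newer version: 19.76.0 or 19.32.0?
19.76.0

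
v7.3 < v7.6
True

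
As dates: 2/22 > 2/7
True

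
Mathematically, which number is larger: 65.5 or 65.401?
65.5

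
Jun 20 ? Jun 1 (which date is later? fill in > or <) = >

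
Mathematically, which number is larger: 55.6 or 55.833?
55.833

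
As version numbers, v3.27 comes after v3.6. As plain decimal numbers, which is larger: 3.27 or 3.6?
3.6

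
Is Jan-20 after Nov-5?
No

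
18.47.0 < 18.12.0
False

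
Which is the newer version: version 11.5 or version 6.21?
version 11.5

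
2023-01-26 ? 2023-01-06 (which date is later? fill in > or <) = >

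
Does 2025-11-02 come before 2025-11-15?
Yes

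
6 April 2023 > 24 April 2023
False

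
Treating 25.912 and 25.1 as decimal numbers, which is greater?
25.912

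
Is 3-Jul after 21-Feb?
Yes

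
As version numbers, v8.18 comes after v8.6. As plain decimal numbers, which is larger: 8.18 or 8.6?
8.6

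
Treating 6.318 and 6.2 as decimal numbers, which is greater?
6.318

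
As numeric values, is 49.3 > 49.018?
True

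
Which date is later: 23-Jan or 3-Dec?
3-Dec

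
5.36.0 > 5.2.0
True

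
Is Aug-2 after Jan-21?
Yes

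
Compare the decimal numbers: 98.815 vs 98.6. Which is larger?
98.815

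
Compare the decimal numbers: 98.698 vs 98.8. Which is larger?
98.8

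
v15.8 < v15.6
False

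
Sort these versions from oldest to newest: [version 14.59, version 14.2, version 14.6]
[version 14.2, version 14.6, version 14.59]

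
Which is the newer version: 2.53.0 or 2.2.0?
2.53.0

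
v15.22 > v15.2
True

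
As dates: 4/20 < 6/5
True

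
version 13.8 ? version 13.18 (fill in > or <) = <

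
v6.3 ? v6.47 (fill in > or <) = <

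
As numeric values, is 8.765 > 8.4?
True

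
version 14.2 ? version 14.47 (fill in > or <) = <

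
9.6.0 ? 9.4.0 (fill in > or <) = >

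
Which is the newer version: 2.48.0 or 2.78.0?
2.78.0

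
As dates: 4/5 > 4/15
False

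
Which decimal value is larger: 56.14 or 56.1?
56.14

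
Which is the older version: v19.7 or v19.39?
v19.7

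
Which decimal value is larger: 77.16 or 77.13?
77.16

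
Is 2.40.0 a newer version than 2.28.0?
Yes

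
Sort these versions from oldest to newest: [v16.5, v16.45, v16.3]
[v16.3, v16.5, v16.45]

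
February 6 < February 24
True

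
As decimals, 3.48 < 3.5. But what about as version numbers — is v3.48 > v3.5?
True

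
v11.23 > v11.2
True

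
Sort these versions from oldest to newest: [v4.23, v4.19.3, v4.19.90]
[v4.19.3, v4.19.90, v4.23]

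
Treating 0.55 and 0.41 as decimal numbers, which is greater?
0.55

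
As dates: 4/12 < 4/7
False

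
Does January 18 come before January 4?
No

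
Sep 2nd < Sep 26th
True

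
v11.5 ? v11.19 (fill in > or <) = <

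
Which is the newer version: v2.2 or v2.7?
v2.7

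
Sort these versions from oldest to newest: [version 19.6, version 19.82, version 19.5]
[version 19.5, version 19.6, version 19.82]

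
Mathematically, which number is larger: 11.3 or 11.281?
11.3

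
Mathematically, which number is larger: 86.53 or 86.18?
86.53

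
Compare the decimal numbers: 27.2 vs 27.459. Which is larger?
27.459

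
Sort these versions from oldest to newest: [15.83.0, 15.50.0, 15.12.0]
[15.12.0, 15.50.0, 15.83.0]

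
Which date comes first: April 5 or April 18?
April 5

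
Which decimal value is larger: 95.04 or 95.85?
95.85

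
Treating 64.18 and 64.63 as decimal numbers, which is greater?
64.63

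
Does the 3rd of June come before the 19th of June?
Yes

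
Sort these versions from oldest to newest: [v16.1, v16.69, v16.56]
[v16.1, v16.56, v16.69]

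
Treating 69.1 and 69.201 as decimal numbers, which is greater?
69.201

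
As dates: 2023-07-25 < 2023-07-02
False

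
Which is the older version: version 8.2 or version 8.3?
version 8.2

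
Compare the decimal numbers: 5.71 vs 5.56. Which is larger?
5.71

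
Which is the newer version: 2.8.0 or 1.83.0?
2.8.0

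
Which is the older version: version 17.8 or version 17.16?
version 17.8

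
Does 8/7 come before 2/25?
No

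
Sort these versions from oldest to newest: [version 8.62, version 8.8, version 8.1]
[version 8.1, version 8.8, version 8.62]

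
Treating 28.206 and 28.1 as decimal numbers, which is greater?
28.206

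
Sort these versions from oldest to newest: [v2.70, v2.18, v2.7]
[v2.7, v2.18, v2.70]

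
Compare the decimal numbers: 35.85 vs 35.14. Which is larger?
35.85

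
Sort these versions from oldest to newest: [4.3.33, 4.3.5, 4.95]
[4.3.5, 4.3.33, 4.95]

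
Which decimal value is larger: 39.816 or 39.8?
39.816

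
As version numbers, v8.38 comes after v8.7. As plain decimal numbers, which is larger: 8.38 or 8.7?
8.7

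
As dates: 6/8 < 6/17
True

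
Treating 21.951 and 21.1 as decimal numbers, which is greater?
21.951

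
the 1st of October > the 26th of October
False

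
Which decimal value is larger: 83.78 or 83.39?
83.78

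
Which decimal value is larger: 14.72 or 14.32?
14.72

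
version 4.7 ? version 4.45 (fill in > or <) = <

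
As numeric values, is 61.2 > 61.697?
False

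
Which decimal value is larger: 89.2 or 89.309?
89.309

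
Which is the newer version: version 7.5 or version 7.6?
version 7.6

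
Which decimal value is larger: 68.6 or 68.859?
68.859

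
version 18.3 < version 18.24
True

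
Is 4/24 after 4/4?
Yes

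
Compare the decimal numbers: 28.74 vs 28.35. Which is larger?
28.74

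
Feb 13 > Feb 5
True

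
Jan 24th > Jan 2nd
True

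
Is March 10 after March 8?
Yes. Day 10 comes after day 8 in March — this is a date comparison, not a decimal one (the decimal 3.10 would be smaller than 3.8).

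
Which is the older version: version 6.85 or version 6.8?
version 6.8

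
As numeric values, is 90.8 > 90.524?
True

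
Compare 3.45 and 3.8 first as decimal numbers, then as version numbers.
As decimals: 3.45 < 3.8. As versions: v3.45 > v3.8 (minor version 45 > 8).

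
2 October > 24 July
True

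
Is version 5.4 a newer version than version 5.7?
No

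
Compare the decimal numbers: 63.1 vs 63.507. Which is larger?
63.507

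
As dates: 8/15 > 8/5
True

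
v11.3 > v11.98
False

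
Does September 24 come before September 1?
No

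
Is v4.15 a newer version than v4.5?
Yes. Version numbers are compared segment by segment as integers, not as decimals: minor version 15 > 5, so v4.15 > v4.5 (even though the decimal 4.15 < 4.5).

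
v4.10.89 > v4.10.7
True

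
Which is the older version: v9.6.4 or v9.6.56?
v9.6.4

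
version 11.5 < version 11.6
True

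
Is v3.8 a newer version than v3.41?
No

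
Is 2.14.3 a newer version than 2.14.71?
No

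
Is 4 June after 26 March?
Yes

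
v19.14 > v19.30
False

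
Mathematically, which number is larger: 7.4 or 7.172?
7.4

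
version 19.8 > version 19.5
True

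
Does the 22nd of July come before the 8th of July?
No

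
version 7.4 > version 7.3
True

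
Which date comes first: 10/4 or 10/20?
10/4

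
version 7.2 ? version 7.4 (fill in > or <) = <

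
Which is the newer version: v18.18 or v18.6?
v18.18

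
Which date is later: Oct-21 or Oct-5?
Oct-21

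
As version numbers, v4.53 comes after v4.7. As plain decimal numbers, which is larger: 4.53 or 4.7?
4.7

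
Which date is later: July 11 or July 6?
July 11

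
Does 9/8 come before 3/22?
No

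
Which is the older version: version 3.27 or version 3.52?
version 3.27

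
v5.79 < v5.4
False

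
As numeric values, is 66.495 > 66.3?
True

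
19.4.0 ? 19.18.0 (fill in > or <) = <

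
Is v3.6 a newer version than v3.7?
No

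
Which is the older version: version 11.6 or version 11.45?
version 11.6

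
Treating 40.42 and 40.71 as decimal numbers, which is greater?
40.71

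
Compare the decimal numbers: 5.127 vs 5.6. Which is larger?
5.6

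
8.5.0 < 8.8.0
True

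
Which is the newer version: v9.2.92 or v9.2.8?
v9.2.92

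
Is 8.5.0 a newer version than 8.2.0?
Yes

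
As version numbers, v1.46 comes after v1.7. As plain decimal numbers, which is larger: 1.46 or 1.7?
1.7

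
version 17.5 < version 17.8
True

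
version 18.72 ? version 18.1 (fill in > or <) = >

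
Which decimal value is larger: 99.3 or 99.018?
99.3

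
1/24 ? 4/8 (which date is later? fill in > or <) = <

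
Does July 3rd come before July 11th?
Yes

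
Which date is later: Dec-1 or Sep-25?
Dec-1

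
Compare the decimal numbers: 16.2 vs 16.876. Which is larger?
16.876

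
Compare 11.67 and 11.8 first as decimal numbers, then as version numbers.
As decimals: 11.67 < 11.8. As versions: v11.67 > v11.8 (minor version 67 > 8).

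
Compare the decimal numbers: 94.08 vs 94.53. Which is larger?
94.53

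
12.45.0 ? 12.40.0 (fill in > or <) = >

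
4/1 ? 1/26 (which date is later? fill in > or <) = >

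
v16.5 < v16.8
True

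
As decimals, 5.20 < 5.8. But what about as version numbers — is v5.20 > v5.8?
True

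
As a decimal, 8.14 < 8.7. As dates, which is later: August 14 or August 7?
August 14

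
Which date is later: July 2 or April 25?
July 2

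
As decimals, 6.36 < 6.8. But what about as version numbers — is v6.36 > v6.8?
True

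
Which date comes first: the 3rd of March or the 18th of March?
the 3rd of March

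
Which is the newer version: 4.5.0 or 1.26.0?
4.5.0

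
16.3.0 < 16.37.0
True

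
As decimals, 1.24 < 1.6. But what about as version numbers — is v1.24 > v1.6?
True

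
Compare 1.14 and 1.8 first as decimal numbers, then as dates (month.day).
As decimals: 1.14 < 1.8. As dates: 1/14 is later than 1/8 (day 14 > day 8).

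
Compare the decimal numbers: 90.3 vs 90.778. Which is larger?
90.778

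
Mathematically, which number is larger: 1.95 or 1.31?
1.95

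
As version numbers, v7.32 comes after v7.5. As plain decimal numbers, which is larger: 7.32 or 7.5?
7.5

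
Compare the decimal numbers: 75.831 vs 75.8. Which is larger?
75.831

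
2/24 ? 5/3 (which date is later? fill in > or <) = <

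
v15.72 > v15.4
True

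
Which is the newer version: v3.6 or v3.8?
v3.8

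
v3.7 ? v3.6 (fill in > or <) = >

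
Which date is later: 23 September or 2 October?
2 October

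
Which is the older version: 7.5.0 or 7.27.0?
7.5.0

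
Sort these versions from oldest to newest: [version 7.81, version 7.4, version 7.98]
[version 7.4, version 7.81, version 7.98]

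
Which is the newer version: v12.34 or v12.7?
v12.34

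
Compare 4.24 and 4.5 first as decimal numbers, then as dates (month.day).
As decimals: 4.24 < 4.5. As dates: 4/24 is later than 4/5 (day 24 > day 5).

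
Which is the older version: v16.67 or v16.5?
v16.5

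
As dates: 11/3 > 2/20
True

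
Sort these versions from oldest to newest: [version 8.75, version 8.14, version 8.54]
[version 8.14, version 8.54, version 8.75]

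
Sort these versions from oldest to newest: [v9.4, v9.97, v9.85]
[v9.4, v9.85, v9.97]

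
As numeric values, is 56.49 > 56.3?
True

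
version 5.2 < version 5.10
True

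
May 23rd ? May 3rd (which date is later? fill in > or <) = >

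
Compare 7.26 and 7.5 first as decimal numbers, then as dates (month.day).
As decimals: 7.26 < 7.5. As dates: 7/26 is later than 7/5 (day 26 > day 5).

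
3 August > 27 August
False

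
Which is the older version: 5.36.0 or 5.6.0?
5.6.0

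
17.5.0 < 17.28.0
True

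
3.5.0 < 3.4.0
False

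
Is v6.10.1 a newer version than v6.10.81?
No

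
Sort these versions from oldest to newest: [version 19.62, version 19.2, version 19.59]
[version 19.2, version 19.59, version 19.62]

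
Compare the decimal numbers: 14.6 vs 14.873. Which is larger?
14.873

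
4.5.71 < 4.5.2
False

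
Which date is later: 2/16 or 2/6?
2/16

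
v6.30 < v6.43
True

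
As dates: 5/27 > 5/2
True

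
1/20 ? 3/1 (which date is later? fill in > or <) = <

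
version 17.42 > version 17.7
True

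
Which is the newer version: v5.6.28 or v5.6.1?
v5.6.28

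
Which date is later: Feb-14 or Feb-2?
Feb-14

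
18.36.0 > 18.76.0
False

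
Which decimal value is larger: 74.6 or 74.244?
74.6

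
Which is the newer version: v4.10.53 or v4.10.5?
v4.10.53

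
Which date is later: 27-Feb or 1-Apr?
1-Apr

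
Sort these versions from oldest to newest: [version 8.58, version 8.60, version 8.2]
[version 8.2, version 8.58, version 8.60]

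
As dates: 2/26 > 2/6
True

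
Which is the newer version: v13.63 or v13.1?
v13.63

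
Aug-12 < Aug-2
False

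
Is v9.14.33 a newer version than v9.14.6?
Yes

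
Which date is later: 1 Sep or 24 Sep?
24 Sep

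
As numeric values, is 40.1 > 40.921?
False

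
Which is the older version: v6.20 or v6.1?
v6.1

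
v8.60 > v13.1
False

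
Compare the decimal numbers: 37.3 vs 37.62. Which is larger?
37.62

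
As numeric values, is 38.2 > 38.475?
False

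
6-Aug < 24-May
False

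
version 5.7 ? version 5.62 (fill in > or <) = <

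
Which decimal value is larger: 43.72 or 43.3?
43.72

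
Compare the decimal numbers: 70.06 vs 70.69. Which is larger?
70.69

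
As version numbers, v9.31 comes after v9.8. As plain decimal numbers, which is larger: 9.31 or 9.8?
9.8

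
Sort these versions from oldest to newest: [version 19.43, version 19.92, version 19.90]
[version 19.43, version 19.90, version 19.92]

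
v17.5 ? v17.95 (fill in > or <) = <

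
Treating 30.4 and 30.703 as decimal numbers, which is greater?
30.703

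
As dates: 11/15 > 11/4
True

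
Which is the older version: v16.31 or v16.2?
v16.2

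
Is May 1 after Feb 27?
Yes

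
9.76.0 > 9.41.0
True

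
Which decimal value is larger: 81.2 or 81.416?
81.416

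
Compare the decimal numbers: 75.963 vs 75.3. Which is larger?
75.963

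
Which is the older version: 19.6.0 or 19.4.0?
19.4.0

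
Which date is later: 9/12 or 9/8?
9/12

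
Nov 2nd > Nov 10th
False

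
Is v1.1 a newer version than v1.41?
No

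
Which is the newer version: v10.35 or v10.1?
v10.35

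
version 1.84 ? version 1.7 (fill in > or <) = >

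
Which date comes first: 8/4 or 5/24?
5/24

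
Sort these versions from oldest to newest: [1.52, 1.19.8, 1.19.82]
[1.19.8, 1.19.82, 1.52]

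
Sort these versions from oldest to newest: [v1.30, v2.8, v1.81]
[v1.30, v1.81, v2.8]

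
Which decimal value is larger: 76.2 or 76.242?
76.242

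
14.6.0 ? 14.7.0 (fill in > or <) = <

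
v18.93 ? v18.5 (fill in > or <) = >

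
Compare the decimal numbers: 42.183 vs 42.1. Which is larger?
42.183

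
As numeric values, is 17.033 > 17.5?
False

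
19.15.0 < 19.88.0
True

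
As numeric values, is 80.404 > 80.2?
True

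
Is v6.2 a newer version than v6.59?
No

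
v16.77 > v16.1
True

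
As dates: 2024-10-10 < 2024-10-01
False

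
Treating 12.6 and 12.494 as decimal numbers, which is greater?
12.6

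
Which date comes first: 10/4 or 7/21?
7/21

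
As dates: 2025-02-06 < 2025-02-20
True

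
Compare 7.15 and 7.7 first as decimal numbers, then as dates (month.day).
As decimals: 7.15 < 7.7. As dates: 7/15 is later than 7/7 (day 15 > day 7).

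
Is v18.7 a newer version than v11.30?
Yes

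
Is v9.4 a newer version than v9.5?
No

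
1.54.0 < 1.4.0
False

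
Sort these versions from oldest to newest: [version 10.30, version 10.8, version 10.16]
[version 10.8, version 10.16, version 10.30]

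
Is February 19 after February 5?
Yes. Day 19 comes after day 5 in February — this is a date comparison, not a decimal one (the decimal 2.19 would be smaller than 2.5).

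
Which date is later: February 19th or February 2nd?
February 19th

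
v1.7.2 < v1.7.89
True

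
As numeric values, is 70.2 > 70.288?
False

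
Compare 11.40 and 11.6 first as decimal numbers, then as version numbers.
As decimals: 11.40 < 11.6. As versions: v11.40 > v11.6 (minor version 40 > 6).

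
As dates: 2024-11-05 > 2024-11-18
False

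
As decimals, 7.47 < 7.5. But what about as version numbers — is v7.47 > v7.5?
True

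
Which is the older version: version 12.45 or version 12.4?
version 12.4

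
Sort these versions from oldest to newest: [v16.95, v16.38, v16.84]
[v16.38, v16.84, v16.95]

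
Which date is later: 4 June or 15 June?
15 June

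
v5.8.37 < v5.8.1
False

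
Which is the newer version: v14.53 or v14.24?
v14.53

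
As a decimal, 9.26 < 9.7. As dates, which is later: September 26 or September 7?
September 26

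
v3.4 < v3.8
True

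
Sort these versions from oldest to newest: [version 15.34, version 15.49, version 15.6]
[version 15.6, version 15.34, version 15.49]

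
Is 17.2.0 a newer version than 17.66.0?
No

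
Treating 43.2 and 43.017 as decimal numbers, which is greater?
43.2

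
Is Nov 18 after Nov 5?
Yes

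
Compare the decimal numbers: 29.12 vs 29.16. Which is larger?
29.16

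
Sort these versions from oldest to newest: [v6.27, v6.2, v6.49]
[v6.2, v6.27, v6.49]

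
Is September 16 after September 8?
Yes. Day 16 comes after day 8 in September — this is a date comparison, not a decimal one (the decimal 9.16 would be smaller than 9.8).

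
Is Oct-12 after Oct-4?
Yes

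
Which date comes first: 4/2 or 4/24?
4/2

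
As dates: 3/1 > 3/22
False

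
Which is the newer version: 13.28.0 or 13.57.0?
13.57.0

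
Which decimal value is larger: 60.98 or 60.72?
60.98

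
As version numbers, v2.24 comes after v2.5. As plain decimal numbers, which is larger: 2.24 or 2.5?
2.5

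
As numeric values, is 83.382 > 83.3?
True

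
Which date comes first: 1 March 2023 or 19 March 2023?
1 March 2023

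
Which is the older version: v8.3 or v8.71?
v8.3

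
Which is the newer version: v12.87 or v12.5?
v12.87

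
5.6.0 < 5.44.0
True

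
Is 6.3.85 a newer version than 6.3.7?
Yes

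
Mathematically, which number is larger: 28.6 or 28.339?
28.6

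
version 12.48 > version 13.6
False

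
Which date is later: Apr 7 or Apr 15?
Apr 15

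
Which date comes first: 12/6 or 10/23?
10/23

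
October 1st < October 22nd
True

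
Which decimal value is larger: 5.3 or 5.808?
5.808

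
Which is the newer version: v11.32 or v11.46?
v11.46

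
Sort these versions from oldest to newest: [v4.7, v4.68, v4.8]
[v4.7, v4.8, v4.68]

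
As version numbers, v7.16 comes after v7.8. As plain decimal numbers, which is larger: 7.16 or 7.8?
7.8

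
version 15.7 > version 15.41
False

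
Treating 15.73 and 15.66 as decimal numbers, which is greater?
15.73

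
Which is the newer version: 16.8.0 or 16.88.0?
16.88.0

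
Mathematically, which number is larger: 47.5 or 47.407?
47.5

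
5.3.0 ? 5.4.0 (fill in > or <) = <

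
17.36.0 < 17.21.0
False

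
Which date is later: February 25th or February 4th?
February 25th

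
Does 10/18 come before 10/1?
No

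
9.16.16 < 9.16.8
False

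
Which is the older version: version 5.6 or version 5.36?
version 5.6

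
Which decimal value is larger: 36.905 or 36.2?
36.905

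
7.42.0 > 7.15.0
True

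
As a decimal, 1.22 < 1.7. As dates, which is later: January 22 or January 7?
January 22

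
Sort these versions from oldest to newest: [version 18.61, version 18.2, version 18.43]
[version 18.2, version 18.43, version 18.61]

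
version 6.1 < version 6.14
True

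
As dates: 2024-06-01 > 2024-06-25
False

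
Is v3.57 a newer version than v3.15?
Yes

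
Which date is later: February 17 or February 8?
February 17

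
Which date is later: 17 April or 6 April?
17 April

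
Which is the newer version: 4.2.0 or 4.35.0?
4.35.0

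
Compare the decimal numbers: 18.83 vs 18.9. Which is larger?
18.9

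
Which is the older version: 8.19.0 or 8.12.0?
8.12.0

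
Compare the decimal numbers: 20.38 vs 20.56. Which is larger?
20.56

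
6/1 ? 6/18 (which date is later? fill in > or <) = <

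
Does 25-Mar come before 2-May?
Yes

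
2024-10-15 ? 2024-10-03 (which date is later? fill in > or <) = >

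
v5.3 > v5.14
False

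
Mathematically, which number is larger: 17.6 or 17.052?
17.6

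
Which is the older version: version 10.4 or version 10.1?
version 10.1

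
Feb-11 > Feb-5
True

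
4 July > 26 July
False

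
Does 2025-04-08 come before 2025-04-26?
Yes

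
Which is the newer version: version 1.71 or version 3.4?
version 3.4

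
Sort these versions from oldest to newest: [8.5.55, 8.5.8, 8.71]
[8.5.8, 8.5.55, 8.71]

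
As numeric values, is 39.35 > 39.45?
False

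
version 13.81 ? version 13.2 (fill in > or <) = >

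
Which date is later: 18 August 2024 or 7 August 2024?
18 August 2024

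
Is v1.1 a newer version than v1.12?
No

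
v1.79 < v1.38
False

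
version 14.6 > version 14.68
False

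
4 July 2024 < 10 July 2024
True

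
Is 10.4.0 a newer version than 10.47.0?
No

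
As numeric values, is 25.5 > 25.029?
True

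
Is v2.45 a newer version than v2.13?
Yes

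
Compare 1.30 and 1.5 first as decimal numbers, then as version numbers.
As decimals: 1.30 < 1.5. As versions: v1.30 > v1.5 (minor version 30 > 5).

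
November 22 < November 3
False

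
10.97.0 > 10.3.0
True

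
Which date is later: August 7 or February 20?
August 7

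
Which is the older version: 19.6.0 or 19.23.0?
19.6.0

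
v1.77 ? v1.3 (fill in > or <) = >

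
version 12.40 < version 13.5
True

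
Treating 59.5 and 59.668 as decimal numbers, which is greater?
59.668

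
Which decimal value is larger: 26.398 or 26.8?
26.8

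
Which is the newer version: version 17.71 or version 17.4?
version 17.71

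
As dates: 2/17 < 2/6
False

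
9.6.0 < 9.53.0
True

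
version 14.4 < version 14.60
True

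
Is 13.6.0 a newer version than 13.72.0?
No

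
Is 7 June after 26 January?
Yes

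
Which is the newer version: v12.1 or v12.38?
v12.38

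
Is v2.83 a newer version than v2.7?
Yes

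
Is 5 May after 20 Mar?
Yes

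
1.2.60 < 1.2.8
False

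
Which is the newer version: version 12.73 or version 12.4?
version 12.73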